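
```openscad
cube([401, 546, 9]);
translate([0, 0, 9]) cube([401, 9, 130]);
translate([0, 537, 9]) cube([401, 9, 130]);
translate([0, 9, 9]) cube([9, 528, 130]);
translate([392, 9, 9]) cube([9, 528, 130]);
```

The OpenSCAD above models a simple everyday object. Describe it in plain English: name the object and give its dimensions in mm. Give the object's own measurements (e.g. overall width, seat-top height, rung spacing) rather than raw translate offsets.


An open-topped rectangular box: outside dimensions 401×546×139 mm, with a uniform wall and base thickness of 9 mm. The base is a full 401×546 slab on the floor; four walls sit on top of the base. The front and back walls (the −y and +y sides) span the full width; the two side walls fit between them.


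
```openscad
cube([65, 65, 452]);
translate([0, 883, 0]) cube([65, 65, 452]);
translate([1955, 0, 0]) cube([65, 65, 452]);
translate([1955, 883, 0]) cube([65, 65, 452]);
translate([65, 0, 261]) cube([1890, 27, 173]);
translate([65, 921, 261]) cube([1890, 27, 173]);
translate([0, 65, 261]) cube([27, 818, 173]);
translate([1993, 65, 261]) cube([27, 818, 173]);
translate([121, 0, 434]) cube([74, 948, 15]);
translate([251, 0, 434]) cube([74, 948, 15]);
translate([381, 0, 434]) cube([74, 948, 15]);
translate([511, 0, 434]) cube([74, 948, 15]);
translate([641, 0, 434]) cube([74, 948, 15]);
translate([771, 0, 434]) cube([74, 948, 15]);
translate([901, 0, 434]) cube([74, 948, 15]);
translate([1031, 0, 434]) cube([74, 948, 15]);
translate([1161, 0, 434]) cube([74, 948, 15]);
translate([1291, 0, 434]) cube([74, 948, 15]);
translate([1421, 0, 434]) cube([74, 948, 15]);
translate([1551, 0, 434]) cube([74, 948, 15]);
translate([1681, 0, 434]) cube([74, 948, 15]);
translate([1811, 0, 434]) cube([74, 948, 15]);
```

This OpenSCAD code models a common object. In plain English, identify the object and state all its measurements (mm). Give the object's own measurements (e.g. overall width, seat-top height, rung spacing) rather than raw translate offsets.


A bed frame 2020 mm long (x) by 948 mm wide (y). Four 65×65 mm corner posts, 452 mm tall, at the corners of the footprint. Four rails of 27 mm thickness and 173 mm height run between adjacent posts with their undersides at z = 261 mm, their outer faces flush with the outside of the frame (the two x-running rails run between the posts' inner faces; the two y-running rails run between the posts' inner faces). 14 slats, each 74 mm wide (x) and 15 mm thick, lie across the top of the two x-running rails, running the full 948 mm width of the frame in y; along x they sit between the end posts with a 56 mm gap after the −x posts and between neighbouring slats, leaving 70 mm before the +x posts.


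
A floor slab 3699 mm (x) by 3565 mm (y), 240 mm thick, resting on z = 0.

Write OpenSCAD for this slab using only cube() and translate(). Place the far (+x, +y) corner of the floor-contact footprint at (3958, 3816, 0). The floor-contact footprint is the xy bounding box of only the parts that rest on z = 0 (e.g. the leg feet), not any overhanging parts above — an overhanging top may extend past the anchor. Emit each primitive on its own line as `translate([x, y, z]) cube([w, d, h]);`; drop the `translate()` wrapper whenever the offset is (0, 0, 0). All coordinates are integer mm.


translate([259, 251, 0]) cube([3699, 3565, 240]);


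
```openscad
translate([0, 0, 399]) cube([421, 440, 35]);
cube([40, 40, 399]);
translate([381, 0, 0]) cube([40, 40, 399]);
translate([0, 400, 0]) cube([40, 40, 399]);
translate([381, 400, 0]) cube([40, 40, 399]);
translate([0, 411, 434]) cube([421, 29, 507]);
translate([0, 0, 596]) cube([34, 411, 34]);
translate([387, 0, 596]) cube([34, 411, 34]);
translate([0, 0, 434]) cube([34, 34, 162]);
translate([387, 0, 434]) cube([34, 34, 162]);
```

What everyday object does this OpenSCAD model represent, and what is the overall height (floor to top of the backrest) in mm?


A chair. The overall height is 941 mm.

A slab on four corner posts with a tall panel at the back — a chair. The seat slab sits at z = 399 with thickness 35, and the 507 mm backrest starts at the seat top, so the overall height is 399 + 35 + 507 = 941 mm.


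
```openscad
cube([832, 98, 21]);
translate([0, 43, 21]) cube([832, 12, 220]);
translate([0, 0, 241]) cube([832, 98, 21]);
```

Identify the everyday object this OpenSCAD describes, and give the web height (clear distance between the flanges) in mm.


An I-beam. The web height is 220 mm.

Two wide flanges with a thin centred web — an I-beam. Overall 262 mm minus two 21 mm flanges gives a web of 262 − 2·21 = 220 mm.


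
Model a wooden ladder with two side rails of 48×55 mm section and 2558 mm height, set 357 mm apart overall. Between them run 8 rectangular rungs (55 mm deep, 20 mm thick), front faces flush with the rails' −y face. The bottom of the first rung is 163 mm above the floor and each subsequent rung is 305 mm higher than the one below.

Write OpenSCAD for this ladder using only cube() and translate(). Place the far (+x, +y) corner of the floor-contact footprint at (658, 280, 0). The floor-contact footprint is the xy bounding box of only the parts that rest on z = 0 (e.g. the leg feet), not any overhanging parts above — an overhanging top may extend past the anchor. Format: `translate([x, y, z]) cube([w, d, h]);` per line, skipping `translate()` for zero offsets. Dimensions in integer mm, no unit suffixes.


translate([301, 225, 0]) cube([48, 55, 2558]);
translate([610, 225, 0]) cube([48, 55, 2558]);
translate([349, 225, 163]) cube([261, 55, 20]);
translate([349, 225, 468]) cube([261, 55, 20]);
translate([349, 225, 773]) cube([261, 55, 20]);
translate([349, 225, 1078]) cube([261, 55, 20]);
translate([349, 225, 1383]) cube([261, 55, 20]);
translate([349, 225, 1688]) cube([261, 55, 20]);
translate([349, 225, 1993]) cube([261, 55, 20]);
translate([349, 225, 2298]) cube([261, 55, 20]);


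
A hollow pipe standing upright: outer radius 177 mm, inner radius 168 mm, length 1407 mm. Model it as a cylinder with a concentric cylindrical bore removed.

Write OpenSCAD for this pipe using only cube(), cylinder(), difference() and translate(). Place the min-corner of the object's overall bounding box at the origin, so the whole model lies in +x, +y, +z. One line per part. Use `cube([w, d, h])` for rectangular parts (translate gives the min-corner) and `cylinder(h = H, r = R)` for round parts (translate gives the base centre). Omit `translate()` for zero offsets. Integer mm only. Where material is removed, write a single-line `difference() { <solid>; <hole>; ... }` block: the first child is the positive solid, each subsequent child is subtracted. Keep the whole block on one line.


difference() { translate([177, 177, 0]) cylinder(h = 1407, r = 177); translate([177, 177, 0]) cylinder(h = 1407, r = 168); }


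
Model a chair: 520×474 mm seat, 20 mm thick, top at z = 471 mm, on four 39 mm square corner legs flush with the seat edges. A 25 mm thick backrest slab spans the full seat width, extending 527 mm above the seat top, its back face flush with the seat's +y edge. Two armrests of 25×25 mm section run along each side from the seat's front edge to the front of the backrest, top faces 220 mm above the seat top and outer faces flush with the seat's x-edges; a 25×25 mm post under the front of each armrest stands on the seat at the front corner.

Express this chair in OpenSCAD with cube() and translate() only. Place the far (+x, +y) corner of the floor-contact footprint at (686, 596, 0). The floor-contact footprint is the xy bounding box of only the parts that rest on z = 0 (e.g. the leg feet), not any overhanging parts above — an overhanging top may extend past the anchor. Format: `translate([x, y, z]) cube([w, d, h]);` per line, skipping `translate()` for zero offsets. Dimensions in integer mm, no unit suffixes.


translate([166, 122, 451]) cube([520, 474, 20]);
translate([166, 122, 0]) cube([39, 39, 451]);
translate([647, 122, 0]) cube([39, 39, 451]);
translate([166, 557, 0]) cube([39, 39, 451]);
translate([647, 557, 0]) cube([39, 39, 451]);
translate([166, 571, 471]) cube([520, 25, 527]);
translate([166, 122, 666]) cube([25, 449, 25]);
translate([661, 122, 666]) cube([25, 449, 25]);
translate([166, 122, 471]) cube([25, 25, 195]);
translate([661, 122, 471]) cube([25, 25, 195]);


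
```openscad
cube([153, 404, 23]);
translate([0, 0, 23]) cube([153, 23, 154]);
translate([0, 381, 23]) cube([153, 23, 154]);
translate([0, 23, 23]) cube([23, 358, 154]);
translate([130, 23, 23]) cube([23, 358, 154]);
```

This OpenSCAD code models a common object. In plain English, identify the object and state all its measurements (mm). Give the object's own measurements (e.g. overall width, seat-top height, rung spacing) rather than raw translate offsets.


An open-topped rectangular box: outside dimensions 153×404×177 mm, with a uniform wall and base thickness of 23 mm. The base is a full 153×404 slab on the floor; four walls sit on top of the base. The front and back walls (the −y and +y sides) span the full width; the two side walls fit between them.


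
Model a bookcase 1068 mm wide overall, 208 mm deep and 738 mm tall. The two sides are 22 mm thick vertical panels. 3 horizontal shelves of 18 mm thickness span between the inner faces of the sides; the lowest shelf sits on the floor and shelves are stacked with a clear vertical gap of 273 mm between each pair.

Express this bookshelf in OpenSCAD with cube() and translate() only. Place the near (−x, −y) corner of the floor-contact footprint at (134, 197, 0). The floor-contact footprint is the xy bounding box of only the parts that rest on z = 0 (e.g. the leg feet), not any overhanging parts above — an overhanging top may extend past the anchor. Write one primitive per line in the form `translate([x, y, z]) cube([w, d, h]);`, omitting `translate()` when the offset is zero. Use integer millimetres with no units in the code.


translate([134, 197, 0]) cube([22, 208, 738]);
translate([1180, 197, 0]) cube([22, 208, 738]);
translate([156, 197, 0]) cube([1024, 208, 18]);
translate([156, 197, 291]) cube([1024, 208, 18]);
translate([156, 197, 582]) cube([1024, 208, 18]);


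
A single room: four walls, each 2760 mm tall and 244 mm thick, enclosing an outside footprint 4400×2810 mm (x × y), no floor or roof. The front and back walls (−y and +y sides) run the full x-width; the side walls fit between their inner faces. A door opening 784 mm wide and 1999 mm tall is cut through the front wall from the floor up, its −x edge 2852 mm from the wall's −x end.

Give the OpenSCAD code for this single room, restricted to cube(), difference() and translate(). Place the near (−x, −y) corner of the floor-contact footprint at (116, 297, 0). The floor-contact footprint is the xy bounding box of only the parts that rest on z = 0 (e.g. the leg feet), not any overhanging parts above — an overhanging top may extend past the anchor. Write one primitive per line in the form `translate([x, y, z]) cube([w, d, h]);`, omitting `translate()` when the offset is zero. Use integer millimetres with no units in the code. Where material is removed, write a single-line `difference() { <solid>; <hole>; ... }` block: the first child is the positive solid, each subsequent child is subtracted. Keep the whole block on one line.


difference() { translate([116, 297, 0]) cube([4400, 244, 2760]); translate([2968, 297, 0]) cube([784, 244, 1999]); }
translate([116, 2863, 0]) cube([4400, 244, 2760]);
translate([116, 541, 0]) cube([244, 2322, 2760]);
translate([4272, 541, 0]) cube([244, 2322, 2760]);


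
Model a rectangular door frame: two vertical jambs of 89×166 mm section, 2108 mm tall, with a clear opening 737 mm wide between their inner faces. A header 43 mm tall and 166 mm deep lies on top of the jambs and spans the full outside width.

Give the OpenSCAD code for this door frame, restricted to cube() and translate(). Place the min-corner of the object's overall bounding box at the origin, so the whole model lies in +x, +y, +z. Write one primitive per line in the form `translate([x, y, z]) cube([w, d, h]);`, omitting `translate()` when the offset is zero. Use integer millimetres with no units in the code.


cube([89, 166, 2108]);
translate([826, 0, 0]) cube([89, 166, 2108]);
translate([0, 0, 2108]) cube([915, 166, 43]);


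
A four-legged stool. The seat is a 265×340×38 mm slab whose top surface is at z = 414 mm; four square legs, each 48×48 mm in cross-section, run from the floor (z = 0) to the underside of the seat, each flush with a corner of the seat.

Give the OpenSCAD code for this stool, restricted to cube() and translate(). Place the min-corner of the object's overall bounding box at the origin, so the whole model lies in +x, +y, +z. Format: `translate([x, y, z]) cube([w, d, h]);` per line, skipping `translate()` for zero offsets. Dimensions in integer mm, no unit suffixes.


// leg_h = 414 - 38 = 376
translate([0, 0, 376]) cube([265, 340, 38]);
cube([48, 48, 376]);
translate([217, 0, 0]) cube([48, 48, 376]);
translate([0, 292, 0]) cube([48, 48, 376]);
translate([217, 292, 0]) cube([48, 48, 376]);


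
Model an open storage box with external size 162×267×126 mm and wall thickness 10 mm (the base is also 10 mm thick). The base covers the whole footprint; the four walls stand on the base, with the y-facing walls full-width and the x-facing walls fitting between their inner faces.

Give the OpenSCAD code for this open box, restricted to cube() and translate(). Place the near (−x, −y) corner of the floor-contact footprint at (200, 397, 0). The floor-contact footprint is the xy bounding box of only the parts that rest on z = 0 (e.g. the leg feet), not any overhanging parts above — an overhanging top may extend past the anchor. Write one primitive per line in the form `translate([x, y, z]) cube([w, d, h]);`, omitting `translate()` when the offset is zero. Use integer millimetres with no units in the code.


translate([200, 397, 0]) cube([162, 267, 10]);
translate([200, 397, 10]) cube([162, 10, 116]);
translate([200, 654, 10]) cube([162, 10, 116]);
translate([200, 407, 10]) cube([10, 247, 116]);
translate([352, 407, 10]) cube([10, 247, 116]);


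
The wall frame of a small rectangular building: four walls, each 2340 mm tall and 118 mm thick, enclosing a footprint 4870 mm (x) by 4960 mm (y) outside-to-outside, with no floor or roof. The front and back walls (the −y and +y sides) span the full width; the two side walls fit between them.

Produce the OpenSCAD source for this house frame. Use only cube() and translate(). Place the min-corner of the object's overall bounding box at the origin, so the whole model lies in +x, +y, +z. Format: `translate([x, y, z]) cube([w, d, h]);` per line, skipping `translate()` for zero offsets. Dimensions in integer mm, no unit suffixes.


cube([4870, 118, 2340]);
translate([0, 4842, 0]) cube([4870, 118, 2340]);
translate([0, 118, 0]) cube([118, 4724, 2340]);
translate([4752, 118, 0]) cube([118, 4724, 2340]);


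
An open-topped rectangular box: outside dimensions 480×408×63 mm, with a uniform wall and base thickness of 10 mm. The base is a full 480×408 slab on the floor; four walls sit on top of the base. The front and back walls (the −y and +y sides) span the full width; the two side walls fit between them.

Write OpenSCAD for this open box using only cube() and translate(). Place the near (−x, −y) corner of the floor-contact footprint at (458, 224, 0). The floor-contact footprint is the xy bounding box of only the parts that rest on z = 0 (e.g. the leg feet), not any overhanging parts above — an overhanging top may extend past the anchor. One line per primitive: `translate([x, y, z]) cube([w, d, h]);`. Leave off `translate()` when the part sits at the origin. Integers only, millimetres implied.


translate([458, 224, 0]) cube([480, 408, 10]);
translate([458, 224, 10]) cube([480, 10, 53]);
translate([458, 622, 10]) cube([480, 10, 53]);
translate([458, 234, 10]) cube([10, 388, 53]);
translate([928, 234, 10]) cube([10, 388, 53]);


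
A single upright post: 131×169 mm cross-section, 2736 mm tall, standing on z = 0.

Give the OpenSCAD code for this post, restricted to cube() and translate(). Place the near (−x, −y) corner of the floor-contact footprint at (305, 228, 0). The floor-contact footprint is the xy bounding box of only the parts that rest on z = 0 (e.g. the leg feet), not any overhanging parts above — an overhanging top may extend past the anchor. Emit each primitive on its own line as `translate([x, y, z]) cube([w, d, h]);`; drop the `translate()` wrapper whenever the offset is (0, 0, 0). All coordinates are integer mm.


translate([305, 228, 0]) cube([131, 169, 2736]);


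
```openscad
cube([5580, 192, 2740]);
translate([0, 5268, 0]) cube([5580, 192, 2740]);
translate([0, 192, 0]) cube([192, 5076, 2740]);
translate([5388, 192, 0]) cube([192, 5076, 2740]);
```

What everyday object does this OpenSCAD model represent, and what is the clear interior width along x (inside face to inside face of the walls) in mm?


A house (or room) frame. The interior width is 5196 mm.

Four 2740 mm walls enclosing a rectangle with no floor or roof — a room or house frame. Outside width is 5580 mm and wall thickness is 192 mm, so the interior width is 5580 − 2 × 192 = 5196 mm.


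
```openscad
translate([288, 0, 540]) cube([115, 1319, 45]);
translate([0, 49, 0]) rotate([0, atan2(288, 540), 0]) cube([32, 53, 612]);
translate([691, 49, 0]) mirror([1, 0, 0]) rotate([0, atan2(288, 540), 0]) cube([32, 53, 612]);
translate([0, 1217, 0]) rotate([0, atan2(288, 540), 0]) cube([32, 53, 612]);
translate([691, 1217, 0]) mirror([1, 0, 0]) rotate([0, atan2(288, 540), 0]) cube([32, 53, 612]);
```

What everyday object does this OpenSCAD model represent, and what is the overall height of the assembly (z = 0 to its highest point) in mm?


A sawhorse. The overall height is 585 mm.

A beam across two mirrored pairs of raked legs — a sawhorse. The beam's underside is at z = 540 (matching the legs' vertical rise in atan2(288, 540)) and the beam is 45 mm tall, so its top is at 540 + 45 = 585 mm. The raked legs top out at the beam's underside, so that is the highest point.


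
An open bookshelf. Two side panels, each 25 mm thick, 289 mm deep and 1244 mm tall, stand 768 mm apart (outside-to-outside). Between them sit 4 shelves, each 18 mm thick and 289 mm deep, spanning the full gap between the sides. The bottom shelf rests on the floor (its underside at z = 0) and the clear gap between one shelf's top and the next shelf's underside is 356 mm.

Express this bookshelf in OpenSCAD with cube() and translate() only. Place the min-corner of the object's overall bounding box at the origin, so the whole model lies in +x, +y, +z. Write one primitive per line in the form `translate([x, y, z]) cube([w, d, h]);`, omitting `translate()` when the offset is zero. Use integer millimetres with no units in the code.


cube([25, 289, 1244]);
translate([743, 0, 0]) cube([25, 289, 1244]);
translate([25, 0, 0]) cube([718, 289, 18]);
translate([25, 0, 374]) cube([718, 289, 18]);
translate([25, 0, 748]) cube([718, 289, 18]);
translate([25, 0, 1122]) cube([718, 289, 18]);


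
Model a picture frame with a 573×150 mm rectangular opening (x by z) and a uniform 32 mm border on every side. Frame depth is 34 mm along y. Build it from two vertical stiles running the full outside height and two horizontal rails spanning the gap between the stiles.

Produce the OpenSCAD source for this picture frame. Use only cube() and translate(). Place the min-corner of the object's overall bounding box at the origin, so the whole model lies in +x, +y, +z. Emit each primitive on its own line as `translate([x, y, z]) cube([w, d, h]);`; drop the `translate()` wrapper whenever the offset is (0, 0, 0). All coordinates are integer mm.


cube([32, 34, 214]);
translate([605, 0, 0]) cube([32, 34, 214]);
translate([32, 0, 0]) cube([573, 34, 32]);
translate([32, 0, 182]) cube([573, 34, 32]);


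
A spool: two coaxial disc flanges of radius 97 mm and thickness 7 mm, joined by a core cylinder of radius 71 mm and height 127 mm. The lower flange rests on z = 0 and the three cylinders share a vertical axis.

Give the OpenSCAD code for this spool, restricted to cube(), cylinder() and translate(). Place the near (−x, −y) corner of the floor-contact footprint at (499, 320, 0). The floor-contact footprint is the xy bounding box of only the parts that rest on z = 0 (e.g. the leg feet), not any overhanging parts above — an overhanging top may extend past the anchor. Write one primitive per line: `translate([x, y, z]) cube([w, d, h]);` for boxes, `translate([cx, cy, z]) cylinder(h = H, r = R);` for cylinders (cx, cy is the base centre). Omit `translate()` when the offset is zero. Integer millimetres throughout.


translate([596, 417, 0]) cylinder(h = 7, r = 97);
translate([596, 417, 7]) cylinder(h = 127, r = 71);
translate([596, 417, 134]) cylinder(h = 7, r = 97);


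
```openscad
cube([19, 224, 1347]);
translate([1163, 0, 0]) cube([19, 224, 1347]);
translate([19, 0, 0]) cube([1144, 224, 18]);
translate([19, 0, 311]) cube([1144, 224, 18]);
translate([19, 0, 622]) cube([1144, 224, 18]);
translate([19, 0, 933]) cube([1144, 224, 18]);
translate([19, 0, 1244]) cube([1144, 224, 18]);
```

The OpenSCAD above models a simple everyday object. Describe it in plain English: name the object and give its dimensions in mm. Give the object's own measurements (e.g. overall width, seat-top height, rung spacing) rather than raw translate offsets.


An open bookshelf. Two side panels, each 19 mm thick, 224 mm deep and 1347 mm tall, stand 1182 mm apart (outside-to-outside). Between them sit 5 shelves, each 18 mm thick and 224 mm deep, spanning the full gap between the sides. The bottom shelf rests on the floor (its underside at z = 0) and the clear gap between one shelf's top and the next shelf's underside is 293 mm.


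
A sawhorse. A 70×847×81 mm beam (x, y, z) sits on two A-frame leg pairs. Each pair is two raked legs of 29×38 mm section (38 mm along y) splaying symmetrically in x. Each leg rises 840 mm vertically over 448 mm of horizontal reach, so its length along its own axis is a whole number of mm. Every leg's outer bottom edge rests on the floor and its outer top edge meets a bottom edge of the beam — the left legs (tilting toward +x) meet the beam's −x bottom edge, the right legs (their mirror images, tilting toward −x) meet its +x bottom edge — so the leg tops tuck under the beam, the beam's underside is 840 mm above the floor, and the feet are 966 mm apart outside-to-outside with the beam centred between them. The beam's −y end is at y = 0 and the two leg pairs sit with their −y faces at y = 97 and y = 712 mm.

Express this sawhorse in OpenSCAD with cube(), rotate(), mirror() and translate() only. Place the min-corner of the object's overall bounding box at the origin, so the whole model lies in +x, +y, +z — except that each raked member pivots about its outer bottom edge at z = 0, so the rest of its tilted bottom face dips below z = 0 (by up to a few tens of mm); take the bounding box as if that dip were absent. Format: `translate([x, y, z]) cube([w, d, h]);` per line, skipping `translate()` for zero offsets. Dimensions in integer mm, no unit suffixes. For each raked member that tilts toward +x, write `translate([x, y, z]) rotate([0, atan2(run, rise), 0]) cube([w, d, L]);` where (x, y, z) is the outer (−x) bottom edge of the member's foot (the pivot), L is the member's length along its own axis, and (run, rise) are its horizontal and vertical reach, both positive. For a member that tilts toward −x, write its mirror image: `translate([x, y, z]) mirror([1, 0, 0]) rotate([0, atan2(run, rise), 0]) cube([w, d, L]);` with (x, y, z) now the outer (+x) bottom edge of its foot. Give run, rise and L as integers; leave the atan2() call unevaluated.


translate([448, 0, 840]) cube([70, 847, 81]);
translate([0, 97, 0]) rotate([0, atan2(448, 840), 0]) cube([29, 38, 952]);
translate([966, 97, 0]) mirror([1, 0, 0]) rotate([0, atan2(448, 840), 0]) cube([29, 38, 952]);
translate([0, 712, 0]) rotate([0, atan2(448, 840), 0]) cube([29, 38, 952]);
translate([966, 712, 0]) mirror([1, 0, 0]) rotate([0, atan2(448, 840), 0]) cube([29, 38, 952]);


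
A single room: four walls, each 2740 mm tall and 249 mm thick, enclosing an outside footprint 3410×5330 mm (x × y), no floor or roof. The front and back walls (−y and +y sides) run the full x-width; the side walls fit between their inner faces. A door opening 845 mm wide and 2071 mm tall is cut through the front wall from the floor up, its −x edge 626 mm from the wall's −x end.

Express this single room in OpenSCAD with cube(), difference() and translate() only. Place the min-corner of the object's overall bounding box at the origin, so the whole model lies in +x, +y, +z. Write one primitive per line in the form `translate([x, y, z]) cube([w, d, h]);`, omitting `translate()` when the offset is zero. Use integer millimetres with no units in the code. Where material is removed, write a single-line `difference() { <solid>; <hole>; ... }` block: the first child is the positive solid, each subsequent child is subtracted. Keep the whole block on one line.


difference() { cube([3410, 249, 2740]); translate([626, 0, 0]) cube([845, 249, 2071]); }
translate([0, 5081, 0]) cube([3410, 249, 2740]);
translate([0, 249, 0]) cube([249, 4832, 2740]);
translate([3161, 249, 0]) cube([249, 4832, 2740]);


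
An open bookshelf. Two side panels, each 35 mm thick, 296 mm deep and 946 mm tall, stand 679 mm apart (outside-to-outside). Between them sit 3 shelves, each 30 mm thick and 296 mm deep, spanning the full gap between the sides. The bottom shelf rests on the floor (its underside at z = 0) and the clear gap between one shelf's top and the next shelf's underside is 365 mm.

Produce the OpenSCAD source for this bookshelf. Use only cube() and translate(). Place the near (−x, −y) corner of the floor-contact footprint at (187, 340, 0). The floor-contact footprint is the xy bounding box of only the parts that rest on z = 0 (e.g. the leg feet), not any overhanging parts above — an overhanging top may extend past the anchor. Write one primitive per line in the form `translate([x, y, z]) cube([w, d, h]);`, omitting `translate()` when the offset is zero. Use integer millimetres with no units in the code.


translate([187, 340, 0]) cube([35, 296, 946]);
translate([831, 340, 0]) cube([35, 296, 946]);
translate([222, 340, 0]) cube([609, 296, 30]);
translate([222, 340, 395]) cube([609, 296, 30]);
translate([222, 340, 790]) cube([609, 296, 30]);


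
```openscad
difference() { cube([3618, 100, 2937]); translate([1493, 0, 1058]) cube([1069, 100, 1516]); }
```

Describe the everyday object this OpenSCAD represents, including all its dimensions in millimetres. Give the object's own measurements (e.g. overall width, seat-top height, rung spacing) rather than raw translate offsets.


A wall 3618 mm long (x), 100 mm thick (y), 2937 mm tall, with a rectangular window opening cut through it. The opening is 1069 mm wide and 1516 mm tall; its sill is at z = 1058 mm and its near (−x) edge is 1493 mm from the wall's −x end. The opening passes through the full wall thickness.


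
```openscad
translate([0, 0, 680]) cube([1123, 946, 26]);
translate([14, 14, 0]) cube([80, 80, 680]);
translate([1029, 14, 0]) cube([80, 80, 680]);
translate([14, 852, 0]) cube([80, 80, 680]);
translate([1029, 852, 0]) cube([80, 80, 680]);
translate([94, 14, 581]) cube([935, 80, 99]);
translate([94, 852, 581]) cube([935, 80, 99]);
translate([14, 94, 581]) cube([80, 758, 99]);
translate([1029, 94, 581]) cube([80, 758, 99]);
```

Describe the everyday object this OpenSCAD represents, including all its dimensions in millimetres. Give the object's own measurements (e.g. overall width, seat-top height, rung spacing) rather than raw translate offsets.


A rectangular dining table. The top is 1123×946×26 mm with its upper surface at z = 706 mm. It stands on four 80×80 mm square legs, each inset 14 mm from the nearest pair of top edges, running from the floor to the underside of the top. Four apron rails, 80 mm thick and 99 mm tall, run between adjacent legs with their top edges flush with the underside of the top and their outer faces flush with the legs' outer faces.


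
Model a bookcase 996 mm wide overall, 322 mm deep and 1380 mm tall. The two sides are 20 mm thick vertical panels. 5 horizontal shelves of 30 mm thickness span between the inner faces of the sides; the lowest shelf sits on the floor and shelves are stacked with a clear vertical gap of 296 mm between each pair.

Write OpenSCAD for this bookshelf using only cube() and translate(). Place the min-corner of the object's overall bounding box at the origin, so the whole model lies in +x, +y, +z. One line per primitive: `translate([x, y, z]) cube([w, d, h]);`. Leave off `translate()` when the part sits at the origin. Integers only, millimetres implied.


cube([20, 322, 1380]);
translate([976, 0, 0]) cube([20, 322, 1380]);
translate([20, 0, 0]) cube([956, 322, 30]);
translate([20, 0, 326]) cube([956, 322, 30]);
translate([20, 0, 652]) cube([956, 322, 30]);
translate([20, 0, 978]) cube([956, 322, 30]);
translate([20, 0, 1304]) cube([956, 322, 30]);


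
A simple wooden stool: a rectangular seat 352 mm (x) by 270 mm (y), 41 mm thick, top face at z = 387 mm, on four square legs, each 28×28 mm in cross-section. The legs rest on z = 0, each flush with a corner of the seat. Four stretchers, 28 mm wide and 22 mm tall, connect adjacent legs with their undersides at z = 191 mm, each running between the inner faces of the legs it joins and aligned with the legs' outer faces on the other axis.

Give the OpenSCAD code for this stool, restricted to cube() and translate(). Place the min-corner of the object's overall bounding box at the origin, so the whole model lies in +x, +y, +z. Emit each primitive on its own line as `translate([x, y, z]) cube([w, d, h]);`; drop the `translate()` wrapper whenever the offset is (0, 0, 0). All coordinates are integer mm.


translate([0, 0, 346]) cube([352, 270, 41]);
cube([28, 28, 346]);
translate([324, 0, 0]) cube([28, 28, 346]);
translate([0, 242, 0]) cube([28, 28, 346]);
translate([324, 242, 0]) cube([28, 28, 346]);
translate([28, 0, 191]) cube([296, 28, 22]);
translate([28, 242, 191]) cube([296, 28, 22]);
translate([0, 28, 191]) cube([28, 214, 22]);
translate([324, 28, 191]) cube([28, 214, 22]);


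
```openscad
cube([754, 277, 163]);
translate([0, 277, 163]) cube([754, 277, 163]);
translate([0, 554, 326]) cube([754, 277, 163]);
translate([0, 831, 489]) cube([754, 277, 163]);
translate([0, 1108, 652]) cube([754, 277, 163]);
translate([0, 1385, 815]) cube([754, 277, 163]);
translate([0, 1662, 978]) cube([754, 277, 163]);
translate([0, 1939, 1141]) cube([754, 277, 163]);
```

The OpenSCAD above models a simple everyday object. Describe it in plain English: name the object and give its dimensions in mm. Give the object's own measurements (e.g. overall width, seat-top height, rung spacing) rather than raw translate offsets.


A straight staircase of 8 solid steps. Each step is 754 mm wide (x), 277 mm deep (y, the going) and 163 mm tall (the rise). The first step rests on the floor; each subsequent step sits one going further in +y and one rise higher in +z, directly behind and above the previous step with no overlap.


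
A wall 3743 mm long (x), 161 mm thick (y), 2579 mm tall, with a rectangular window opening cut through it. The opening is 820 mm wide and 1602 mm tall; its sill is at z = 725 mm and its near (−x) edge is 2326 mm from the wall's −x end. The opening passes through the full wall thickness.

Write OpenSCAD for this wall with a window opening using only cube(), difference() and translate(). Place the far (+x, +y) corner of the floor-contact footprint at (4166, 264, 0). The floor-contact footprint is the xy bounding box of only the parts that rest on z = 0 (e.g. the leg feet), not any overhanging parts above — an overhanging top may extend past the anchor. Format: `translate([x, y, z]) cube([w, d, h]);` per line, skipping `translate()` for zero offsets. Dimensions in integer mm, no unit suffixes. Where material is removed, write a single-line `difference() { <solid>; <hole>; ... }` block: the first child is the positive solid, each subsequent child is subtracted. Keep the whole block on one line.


difference() { translate([423, 103, 0]) cube([3743, 161, 2579]); translate([2749, 103, 725]) cube([820, 161, 1602]); }


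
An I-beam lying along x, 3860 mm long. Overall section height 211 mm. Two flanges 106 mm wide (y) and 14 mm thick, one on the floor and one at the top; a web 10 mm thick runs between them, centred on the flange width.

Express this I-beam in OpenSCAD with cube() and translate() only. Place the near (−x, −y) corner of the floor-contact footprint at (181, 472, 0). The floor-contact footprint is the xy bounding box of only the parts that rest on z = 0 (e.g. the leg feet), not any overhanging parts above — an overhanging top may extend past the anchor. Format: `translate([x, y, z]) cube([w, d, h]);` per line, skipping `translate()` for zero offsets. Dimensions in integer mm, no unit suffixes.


translate([181, 472, 0]) cube([3860, 106, 14]);
translate([181, 520, 14]) cube([3860, 10, 183]);
translate([181, 472, 197]) cube([3860, 106, 14]);


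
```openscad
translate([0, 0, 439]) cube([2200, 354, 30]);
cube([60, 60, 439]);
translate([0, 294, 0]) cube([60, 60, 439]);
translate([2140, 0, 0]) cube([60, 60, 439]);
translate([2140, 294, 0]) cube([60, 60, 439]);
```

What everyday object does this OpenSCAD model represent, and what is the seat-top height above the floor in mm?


A bench. The seat-top height is 469 mm.

A long slab on four corner posts — a bench. The slab sits at z = 439 with thickness 30, so the top is 439 + 30 = 469 mm.


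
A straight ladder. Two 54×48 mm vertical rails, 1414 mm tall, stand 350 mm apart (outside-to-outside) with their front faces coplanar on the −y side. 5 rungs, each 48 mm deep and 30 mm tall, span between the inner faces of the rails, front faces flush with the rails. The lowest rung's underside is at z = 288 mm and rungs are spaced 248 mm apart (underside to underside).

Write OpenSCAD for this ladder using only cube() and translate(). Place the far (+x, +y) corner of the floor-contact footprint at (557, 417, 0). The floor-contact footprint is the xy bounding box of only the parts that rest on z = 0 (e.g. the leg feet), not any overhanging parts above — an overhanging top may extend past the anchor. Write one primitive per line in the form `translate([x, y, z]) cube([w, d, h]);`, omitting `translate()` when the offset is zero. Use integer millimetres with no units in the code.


translate([207, 369, 0]) cube([54, 48, 1414]);
translate([503, 369, 0]) cube([54, 48, 1414]);
translate([261, 369, 288]) cube([242, 48, 30]);
translate([261, 369, 536]) cube([242, 48, 30]);
translate([261, 369, 784]) cube([242, 48, 30]);
translate([261, 369, 1032]) cube([242, 48, 30]);
translate([261, 369, 1280]) cube([242, 48, 30]);


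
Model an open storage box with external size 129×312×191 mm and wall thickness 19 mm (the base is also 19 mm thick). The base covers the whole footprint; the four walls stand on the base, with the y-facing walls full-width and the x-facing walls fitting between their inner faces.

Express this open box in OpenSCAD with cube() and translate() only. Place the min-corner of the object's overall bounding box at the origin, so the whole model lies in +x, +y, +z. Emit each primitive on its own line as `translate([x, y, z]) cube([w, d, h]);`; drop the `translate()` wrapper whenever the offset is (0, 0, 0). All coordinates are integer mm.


cube([129, 312, 19]);
translate([0, 0, 19]) cube([129, 19, 172]);
translate([0, 293, 19]) cube([129, 19, 172]);
translate([0, 19, 19]) cube([19, 274, 172]);
translate([110, 19, 19]) cube([19, 274, 172]);


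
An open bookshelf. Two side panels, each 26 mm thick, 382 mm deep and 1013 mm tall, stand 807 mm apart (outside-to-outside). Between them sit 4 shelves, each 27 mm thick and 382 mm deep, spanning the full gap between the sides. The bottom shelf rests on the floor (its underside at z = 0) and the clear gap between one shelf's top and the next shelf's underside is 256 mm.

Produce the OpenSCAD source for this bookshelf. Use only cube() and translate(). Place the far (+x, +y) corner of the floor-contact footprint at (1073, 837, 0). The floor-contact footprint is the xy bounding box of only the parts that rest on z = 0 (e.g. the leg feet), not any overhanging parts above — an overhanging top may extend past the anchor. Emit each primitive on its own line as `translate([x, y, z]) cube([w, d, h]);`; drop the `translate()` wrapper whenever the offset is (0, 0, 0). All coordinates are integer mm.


translate([266, 455, 0]) cube([26, 382, 1013]);
translate([1047, 455, 0]) cube([26, 382, 1013]);
translate([292, 455, 0]) cube([755, 382, 27]);
translate([292, 455, 283]) cube([755, 382, 27]);
translate([292, 455, 566]) cube([755, 382, 27]);
translate([292, 455, 849]) cube([755, 382, 27]);


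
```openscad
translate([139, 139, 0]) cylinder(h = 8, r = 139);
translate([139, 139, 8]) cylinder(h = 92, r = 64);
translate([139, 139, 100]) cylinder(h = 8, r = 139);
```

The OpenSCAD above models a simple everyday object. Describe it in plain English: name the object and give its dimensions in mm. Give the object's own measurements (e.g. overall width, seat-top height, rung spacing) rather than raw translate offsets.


A spool: two coaxial disc flanges of radius 139 mm and thickness 8 mm, joined by a core cylinder of radius 64 mm and height 92 mm. The lower flange rests on z = 0 and the three cylinders share a vertical axis.


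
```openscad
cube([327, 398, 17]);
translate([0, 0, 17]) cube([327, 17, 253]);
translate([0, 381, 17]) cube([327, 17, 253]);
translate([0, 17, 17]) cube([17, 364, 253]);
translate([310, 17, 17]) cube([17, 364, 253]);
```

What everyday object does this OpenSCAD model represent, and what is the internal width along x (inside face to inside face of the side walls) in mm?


An open box. The internal width is 293 mm.

A 327×398 base slab with four walls standing on it — an open box. The base is 327 mm wide and the walls are 17 mm thick, so the internal width is 327 − 2 × 17 = 293 mm.


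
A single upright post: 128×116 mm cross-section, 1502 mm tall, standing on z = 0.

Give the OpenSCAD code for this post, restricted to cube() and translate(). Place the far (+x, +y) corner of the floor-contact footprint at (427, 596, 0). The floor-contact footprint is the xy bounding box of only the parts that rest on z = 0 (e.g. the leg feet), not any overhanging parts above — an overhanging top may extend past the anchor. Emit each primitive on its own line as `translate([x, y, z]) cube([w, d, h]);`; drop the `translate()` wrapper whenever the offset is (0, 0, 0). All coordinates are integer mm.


translate([299, 480, 0]) cube([128, 116, 1502]);


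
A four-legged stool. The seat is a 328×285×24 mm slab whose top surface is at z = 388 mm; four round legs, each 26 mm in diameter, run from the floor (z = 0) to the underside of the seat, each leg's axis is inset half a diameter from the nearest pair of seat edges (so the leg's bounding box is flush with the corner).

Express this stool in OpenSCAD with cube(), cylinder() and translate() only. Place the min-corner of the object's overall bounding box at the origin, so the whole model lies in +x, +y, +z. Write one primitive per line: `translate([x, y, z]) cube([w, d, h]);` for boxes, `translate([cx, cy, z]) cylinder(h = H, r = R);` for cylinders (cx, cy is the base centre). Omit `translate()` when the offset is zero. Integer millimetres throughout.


translate([0, 0, 364]) cube([328, 285, 24]);
translate([13, 13, 0]) cylinder(h = 364, r = 13);
translate([315, 13, 0]) cylinder(h = 364, r = 13);
translate([13, 272, 0]) cylinder(h = 364, r = 13);
translate([315, 272, 0]) cylinder(h = 364, r = 13);


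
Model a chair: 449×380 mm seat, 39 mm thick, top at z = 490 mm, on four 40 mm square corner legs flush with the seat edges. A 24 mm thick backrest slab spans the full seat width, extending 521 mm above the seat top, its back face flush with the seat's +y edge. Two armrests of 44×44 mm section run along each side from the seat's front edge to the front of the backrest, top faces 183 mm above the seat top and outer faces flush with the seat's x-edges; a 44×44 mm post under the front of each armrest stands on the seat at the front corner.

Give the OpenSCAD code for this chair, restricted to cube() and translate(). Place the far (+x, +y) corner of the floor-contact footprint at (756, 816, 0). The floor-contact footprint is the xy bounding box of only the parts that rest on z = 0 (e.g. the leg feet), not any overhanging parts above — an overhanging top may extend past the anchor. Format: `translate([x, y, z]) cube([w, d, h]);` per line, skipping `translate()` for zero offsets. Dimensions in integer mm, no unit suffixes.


translate([307, 436, 451]) cube([449, 380, 39]);
translate([307, 436, 0]) cube([40, 40, 451]);
translate([716, 436, 0]) cube([40, 40, 451]);
translate([307, 776, 0]) cube([40, 40, 451]);
translate([716, 776, 0]) cube([40, 40, 451]);
translate([307, 792, 490]) cube([449, 24, 521]);
translate([307, 436, 629]) cube([44, 356, 44]);
translate([712, 436, 629]) cube([44, 356, 44]);
translate([307, 436, 490]) cube([44, 44, 139]);
translate([712, 436, 490]) cube([44, 44, 139]);
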